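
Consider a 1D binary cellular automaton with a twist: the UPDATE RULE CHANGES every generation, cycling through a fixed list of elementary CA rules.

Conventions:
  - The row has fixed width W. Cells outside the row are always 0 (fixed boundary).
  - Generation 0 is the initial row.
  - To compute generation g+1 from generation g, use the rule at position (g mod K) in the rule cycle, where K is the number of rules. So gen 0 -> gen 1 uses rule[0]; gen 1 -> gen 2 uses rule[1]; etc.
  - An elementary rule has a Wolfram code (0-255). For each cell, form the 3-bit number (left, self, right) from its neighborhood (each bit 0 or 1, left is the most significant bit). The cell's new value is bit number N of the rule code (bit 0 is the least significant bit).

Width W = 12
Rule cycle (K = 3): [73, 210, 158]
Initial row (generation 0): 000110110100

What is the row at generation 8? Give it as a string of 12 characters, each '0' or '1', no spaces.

Answer: 000110110000

Derivation:
Gen 0: 000110110100
Gen 1 (rule 73): 110110110001
Gen 2 (rule 210): 010010011010
Gen 3 (rule 158): 111111110011
Gen 4 (rule 73): 100000010011
Gen 5 (rule 210): 010000101101
Gen 6 (rule 158): 111001101001
Gen 7 (rule 73): 101001100000
Gen 8 (rule 210): 000110110000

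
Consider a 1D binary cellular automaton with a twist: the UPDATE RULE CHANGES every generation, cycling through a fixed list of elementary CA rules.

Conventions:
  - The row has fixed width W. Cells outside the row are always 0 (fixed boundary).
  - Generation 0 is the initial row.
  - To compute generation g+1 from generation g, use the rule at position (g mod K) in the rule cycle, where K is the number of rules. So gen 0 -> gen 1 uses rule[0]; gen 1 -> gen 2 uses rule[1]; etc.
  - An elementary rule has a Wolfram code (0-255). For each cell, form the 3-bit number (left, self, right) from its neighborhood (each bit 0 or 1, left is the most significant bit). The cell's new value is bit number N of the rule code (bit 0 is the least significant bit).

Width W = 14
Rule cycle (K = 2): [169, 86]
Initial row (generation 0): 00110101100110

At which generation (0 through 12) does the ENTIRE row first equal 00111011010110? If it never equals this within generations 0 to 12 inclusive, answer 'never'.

Gen 0: 00110101100110
Gen 1 (rule 169): 10101011000100
Gen 2 (rule 86): 10101001101110
Gen 3 (rule 169): 01010001011100
Gen 4 (rule 86): 11011011000110
Gen 5 (rule 169): 10110110010100
Gen 6 (rule 86): 10010011110110
Gen 7 (rule 169): 00000011101100
Gen 8 (rule 86): 00000100100110
Gen 9 (rule 169): 11110000000100
Gen 10 (rule 86): 00011000001110
Gen 11 (rule 169): 11010011101100
Gen 12 (rule 86): 01011100100110

Answer: never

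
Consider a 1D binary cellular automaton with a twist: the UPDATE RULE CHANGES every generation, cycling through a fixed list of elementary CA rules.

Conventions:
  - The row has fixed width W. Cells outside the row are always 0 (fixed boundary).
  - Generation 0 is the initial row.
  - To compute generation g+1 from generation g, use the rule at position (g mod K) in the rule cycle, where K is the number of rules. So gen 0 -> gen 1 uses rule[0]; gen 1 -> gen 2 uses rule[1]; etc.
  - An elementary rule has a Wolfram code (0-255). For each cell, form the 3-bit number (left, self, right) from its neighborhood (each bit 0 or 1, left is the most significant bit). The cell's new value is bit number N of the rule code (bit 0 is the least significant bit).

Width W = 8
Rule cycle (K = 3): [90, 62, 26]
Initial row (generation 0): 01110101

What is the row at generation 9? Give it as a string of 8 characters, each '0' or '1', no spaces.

Answer: 10000000

Derivation:
Gen 0: 01110101
Gen 1 (rule 90): 11010000
Gen 2 (rule 62): 10111000
Gen 3 (rule 26): 00100100
Gen 4 (rule 90): 01011010
Gen 5 (rule 62): 11110111
Gen 6 (rule 26): 10000100
Gen 7 (rule 90): 01001010
Gen 8 (rule 62): 11111111
Gen 9 (rule 26): 10000000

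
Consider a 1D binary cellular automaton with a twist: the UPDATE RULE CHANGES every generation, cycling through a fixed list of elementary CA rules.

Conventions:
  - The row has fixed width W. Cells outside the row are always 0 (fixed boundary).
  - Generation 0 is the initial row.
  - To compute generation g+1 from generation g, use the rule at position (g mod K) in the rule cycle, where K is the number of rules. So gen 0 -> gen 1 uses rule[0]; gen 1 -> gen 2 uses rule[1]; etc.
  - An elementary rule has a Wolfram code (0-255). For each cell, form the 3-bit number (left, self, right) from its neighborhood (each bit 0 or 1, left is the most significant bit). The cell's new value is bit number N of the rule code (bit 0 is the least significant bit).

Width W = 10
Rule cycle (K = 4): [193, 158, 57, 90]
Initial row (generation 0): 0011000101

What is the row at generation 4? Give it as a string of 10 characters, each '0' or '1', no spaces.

Answer: 0101110101

Derivation:
Gen 0: 0011000101
Gen 1 (rule 193): 1001010000
Gen 2 (rule 158): 1111011000
Gen 3 (rule 57): 1000110111
Gen 4 (rule 90): 0101110101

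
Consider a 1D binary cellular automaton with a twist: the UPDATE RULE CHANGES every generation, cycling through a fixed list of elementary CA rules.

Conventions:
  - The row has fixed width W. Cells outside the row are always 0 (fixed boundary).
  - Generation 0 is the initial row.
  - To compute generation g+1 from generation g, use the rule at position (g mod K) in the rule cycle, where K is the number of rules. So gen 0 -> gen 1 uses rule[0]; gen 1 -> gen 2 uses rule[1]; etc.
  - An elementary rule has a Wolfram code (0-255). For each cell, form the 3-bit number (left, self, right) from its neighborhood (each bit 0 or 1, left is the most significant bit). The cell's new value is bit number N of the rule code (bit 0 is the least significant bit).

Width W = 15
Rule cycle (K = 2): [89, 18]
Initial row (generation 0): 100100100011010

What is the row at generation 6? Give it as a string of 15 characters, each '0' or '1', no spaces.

Gen 0: 100100100011010
Gen 1 (rule 89): 010010011011001
Gen 2 (rule 18): 101101100000110
Gen 3 (rule 89): 001101111110111
Gen 4 (rule 18): 010000000000000
Gen 5 (rule 89): 001111111111111
Gen 6 (rule 18): 010000000000000

Answer: 010000000000000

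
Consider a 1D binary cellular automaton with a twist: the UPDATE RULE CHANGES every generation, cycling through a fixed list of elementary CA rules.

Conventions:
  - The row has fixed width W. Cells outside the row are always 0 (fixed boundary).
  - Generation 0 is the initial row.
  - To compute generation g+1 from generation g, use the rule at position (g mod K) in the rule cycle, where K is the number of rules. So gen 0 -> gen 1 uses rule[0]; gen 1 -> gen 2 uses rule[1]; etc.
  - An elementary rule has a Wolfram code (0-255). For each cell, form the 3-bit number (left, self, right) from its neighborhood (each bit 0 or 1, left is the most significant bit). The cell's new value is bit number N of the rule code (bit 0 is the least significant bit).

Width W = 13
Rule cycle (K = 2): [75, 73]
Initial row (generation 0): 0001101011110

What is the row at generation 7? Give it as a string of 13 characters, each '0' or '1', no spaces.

Answer: 0011011000110

Derivation:
Gen 0: 0001101011110
Gen 1 (rule 75): 1111100010010
Gen 2 (rule 73): 1000101000000
Gen 3 (rule 75): 0011000011111
Gen 4 (rule 73): 1011011010001
Gen 5 (rule 75): 0011011000110
Gen 6 (rule 73): 1011011010110
Gen 7 (rule 75): 0011011000110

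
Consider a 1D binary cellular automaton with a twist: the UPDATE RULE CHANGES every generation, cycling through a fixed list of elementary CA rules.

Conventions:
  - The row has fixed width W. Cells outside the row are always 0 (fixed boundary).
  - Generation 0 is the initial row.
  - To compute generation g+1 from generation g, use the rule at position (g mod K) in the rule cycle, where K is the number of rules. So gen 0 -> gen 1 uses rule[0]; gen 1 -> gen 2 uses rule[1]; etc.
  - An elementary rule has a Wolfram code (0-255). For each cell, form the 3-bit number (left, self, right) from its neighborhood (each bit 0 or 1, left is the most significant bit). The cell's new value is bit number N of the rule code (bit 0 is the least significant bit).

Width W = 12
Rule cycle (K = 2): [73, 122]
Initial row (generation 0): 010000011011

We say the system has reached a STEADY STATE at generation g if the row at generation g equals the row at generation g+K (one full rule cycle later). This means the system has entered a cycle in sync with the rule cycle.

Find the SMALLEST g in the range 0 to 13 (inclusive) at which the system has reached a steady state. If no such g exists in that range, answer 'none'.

Answer: none

Derivation:
Gen 0: 010000011011
Gen 1 (rule 73): 000111011011
Gen 2 (rule 122): 001101111111
Gen 3 (rule 73): 101101000001
Gen 4 (rule 122): 011110100010
Gen 5 (rule 73): 010010001000
Gen 6 (rule 122): 101101010100
Gen 7 (rule 73): 001100000001
Gen 8 (rule 122): 011110000010
Gen 9 (rule 73): 010010111000
Gen 10 (rule 122): 101101101100
Gen 11 (rule 73): 001101101101
Gen 12 (rule 122): 011111111110
Gen 13 (rule 73): 010000000010
Gen 14 (rule 122): 101000000101
Gen 15 (rule 73): 000011110000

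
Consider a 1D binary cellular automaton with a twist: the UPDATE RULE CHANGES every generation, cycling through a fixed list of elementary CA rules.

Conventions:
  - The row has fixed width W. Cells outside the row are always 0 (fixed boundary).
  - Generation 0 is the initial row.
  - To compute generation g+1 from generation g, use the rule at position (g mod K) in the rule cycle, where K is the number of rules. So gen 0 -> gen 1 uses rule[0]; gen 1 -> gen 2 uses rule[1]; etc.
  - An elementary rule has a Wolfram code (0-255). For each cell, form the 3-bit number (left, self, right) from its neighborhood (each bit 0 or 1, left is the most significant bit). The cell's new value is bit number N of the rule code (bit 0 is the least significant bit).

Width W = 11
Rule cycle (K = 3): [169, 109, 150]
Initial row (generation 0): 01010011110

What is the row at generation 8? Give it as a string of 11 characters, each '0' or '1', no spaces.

Answer: 01000001110

Derivation:
Gen 0: 01010011110
Gen 1 (rule 169): 00100011100
Gen 2 (rule 109): 10101010101
Gen 3 (rule 150): 10101010101
Gen 4 (rule 169): 01010101010
Gen 5 (rule 109): 01111111110
Gen 6 (rule 150): 10111111101
Gen 7 (rule 169): 01111111010
Gen 8 (rule 109): 01000001110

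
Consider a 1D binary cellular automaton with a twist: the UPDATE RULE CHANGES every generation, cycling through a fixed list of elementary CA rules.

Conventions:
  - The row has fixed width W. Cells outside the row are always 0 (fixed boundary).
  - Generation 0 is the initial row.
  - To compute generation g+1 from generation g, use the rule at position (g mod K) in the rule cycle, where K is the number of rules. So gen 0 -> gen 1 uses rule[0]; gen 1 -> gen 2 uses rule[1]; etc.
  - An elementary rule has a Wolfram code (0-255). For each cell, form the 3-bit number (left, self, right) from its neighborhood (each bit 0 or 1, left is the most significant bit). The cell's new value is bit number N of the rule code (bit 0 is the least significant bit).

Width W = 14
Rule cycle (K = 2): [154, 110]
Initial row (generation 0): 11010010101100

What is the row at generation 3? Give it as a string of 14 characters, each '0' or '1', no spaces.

Gen 0: 11010010101100
Gen 1 (rule 154): 10001100001010
Gen 2 (rule 110): 10011100011110
Gen 3 (rule 154): 01111010111101

Answer: 01111010111101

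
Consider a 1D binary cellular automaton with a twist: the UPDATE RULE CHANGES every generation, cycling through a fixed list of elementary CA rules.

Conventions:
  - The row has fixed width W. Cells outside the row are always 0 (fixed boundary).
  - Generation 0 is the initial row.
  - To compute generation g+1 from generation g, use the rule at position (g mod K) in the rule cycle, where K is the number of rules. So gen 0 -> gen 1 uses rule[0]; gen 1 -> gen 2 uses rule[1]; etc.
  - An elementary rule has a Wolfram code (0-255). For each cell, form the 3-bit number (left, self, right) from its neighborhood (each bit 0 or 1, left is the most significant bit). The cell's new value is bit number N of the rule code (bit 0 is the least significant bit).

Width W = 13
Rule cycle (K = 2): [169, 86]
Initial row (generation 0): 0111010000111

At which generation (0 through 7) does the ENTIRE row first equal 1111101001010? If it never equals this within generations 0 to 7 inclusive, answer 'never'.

Answer: 7

Derivation:
Gen 0: 0111010000111
Gen 1 (rule 169): 0110100110110
Gen 2 (rule 86): 1010111010011
Gen 3 (rule 169): 0101110100010
Gen 4 (rule 86): 1100010110111
Gen 5 (rule 169): 1001001101110
Gen 6 (rule 86): 1111110100011
Gen 7 (rule 169): 1111101001010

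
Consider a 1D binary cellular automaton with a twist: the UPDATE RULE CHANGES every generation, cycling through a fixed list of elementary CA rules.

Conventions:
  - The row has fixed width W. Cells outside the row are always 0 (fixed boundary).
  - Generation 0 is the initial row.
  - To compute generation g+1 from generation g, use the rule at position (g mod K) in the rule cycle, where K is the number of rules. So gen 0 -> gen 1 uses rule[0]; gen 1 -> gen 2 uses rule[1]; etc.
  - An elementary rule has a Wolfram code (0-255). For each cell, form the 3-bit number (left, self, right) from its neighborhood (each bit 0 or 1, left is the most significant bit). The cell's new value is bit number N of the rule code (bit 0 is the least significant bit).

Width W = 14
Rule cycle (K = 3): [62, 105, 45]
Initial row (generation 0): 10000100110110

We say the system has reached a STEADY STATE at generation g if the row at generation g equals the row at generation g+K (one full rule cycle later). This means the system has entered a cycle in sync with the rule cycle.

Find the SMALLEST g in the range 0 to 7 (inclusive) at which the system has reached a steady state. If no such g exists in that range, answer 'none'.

Answer: none

Derivation:
Gen 0: 10000100110110
Gen 1 (rule 62): 11001111101101
Gen 2 (rule 105): 11001000111110
Gen 3 (rule 45): 10001010100000
Gen 4 (rule 62): 11011111110000
Gen 5 (rule 105): 11110000010111
Gen 6 (rule 45): 10000111011100
Gen 7 (rule 62): 11001100110010
Gen 8 (rule 105): 11001100110000
Gen 9 (rule 45): 10001000100111
Gen 10 (rule 62): 11011101111100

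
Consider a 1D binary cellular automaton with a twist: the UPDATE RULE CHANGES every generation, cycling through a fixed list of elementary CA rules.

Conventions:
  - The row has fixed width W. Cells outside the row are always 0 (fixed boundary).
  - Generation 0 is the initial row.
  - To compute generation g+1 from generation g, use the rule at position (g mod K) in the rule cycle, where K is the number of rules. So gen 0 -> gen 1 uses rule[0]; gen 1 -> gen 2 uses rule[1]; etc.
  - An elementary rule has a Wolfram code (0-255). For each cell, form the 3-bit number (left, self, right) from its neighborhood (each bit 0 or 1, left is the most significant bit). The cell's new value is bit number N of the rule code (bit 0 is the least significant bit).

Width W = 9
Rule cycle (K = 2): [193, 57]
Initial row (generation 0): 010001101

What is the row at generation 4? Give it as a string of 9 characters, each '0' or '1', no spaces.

Answer: 001111100

Derivation:
Gen 0: 010001101
Gen 1 (rule 193): 000100100
Gen 2 (rule 57): 110010011
Gen 3 (rule 193): 010000001
Gen 4 (rule 57): 001111100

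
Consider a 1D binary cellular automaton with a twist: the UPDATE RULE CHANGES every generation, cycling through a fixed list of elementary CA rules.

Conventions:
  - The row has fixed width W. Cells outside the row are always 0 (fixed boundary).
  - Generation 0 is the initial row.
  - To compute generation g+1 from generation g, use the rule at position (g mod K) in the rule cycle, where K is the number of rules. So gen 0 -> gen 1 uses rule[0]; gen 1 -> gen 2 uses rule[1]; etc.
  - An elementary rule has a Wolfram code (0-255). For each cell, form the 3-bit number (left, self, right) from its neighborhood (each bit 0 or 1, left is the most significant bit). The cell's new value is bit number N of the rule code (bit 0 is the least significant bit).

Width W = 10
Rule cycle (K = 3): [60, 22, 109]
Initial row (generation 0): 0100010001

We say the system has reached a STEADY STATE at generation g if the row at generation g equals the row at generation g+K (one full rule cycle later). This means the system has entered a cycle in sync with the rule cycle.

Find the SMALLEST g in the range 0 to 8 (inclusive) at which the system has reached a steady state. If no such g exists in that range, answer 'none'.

Gen 0: 0100010001
Gen 1 (rule 60): 0110011001
Gen 2 (rule 22): 1001100111
Gen 3 (rule 109): 1001100101
Gen 4 (rule 60): 1101010111
Gen 5 (rule 22): 0001010000
Gen 6 (rule 109): 1101110111
Gen 7 (rule 60): 1011001100
Gen 8 (rule 22): 1000110010
Gen 9 (rule 109): 1010110010
Gen 10 (rule 60): 1111101011
Gen 11 (rule 22): 0000001000

Answer: none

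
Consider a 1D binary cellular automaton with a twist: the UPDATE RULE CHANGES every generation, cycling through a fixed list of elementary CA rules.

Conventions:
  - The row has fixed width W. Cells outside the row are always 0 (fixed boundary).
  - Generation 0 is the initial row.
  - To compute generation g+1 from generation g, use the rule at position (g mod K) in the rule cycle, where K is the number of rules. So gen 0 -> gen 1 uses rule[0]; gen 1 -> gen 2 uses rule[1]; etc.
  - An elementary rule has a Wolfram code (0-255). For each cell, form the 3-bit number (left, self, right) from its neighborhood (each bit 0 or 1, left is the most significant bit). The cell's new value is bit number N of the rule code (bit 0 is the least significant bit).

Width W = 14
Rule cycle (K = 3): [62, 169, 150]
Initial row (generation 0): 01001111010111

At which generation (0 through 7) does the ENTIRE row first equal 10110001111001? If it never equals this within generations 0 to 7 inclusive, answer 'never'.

Gen 0: 01001111010111
Gen 1 (rule 62): 11111000111100
Gen 2 (rule 169): 11110010111001
Gen 3 (rule 150): 01101110010111
Gen 4 (rule 62): 11011001111100
Gen 5 (rule 169): 10110001111001
Gen 6 (rule 150): 10001010110111
Gen 7 (rule 62): 11011111101100

Answer: 5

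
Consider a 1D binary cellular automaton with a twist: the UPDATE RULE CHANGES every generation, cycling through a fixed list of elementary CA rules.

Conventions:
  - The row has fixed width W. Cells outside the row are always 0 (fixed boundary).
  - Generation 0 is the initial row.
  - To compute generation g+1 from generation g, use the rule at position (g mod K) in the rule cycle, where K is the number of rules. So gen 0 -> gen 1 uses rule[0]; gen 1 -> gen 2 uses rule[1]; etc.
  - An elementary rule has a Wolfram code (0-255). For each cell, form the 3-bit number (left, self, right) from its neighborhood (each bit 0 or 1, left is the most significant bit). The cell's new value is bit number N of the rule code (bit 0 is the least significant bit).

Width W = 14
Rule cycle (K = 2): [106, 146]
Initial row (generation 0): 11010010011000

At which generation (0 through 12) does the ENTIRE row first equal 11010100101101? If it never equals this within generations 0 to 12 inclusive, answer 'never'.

Gen 0: 11010010011000
Gen 1 (rule 106): 11100100111000
Gen 2 (rule 146): 01011011010100
Gen 3 (rule 106): 10111111101000
Gen 4 (rule 146): 00011111000100
Gen 5 (rule 106): 00110001001000
Gen 6 (rule 146): 01001010110100
Gen 7 (rule 106): 10010101111000
Gen 8 (rule 146): 01100000110100
Gen 9 (rule 106): 11100001111000
Gen 10 (rule 146): 01010010110100
Gen 11 (rule 106): 10100101111000
Gen 12 (rule 146): 00011000110100

Answer: never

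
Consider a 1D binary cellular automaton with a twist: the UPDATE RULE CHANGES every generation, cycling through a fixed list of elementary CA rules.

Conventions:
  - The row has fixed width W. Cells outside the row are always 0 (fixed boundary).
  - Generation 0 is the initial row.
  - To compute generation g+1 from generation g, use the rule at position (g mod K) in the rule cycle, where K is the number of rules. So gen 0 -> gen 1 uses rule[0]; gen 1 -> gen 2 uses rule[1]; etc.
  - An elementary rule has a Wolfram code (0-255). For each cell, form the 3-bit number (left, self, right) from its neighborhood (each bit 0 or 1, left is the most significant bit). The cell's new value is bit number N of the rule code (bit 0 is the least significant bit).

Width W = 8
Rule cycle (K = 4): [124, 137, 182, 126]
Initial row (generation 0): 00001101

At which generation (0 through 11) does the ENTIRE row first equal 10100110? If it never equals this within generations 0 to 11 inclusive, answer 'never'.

Answer: never

Derivation:
Gen 0: 00001101
Gen 1 (rule 124): 00001111
Gen 2 (rule 137): 11101110
Gen 3 (rule 182): 01010101
Gen 4 (rule 126): 11111111
Gen 5 (rule 124): 10000001
Gen 6 (rule 137): 00111100
Gen 7 (rule 182): 01011010
Gen 8 (rule 126): 11111111
Gen 9 (rule 124): 10000001
Gen 10 (rule 137): 00111100
Gen 11 (rule 182): 01011010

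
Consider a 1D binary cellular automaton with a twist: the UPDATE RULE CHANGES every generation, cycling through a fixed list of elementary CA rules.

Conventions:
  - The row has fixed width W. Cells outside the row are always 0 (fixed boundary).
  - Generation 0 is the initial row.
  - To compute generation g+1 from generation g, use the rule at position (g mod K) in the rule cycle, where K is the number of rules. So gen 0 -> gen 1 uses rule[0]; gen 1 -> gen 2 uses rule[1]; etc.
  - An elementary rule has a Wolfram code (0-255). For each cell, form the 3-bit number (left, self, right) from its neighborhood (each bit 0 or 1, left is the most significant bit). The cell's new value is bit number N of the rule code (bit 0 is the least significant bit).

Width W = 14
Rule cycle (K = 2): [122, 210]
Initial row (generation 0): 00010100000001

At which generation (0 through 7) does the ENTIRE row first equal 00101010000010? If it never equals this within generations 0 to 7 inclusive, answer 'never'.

Gen 0: 00010100000001
Gen 1 (rule 122): 00101010000010
Gen 2 (rule 210): 01000001000101
Gen 3 (rule 122): 10100010101010
Gen 4 (rule 210): 00010100000001
Gen 5 (rule 122): 00101010000010
Gen 6 (rule 210): 01000001000101
Gen 7 (rule 122): 10100010101010

Answer: 1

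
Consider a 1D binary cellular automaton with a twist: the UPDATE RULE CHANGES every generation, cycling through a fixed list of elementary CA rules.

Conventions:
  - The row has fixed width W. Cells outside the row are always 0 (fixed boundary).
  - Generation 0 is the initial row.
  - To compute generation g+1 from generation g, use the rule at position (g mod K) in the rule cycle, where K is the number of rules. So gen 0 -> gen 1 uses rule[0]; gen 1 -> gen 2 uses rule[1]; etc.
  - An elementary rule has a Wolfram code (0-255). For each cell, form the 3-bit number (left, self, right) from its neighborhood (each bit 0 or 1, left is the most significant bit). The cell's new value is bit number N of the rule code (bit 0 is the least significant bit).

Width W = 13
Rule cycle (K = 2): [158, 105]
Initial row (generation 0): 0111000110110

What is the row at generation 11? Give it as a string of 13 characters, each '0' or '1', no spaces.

Answer: 1011001111011

Derivation:
Gen 0: 0111000110110
Gen 1 (rule 158): 1110101100101
Gen 2 (rule 105): 1011011100010
Gen 3 (rule 158): 1010011010111
Gen 4 (rule 105): 0100011101101
Gen 5 (rule 158): 1110111001001
Gen 6 (rule 105): 1011101000000
Gen 7 (rule 158): 1011001100000
Gen 8 (rule 105): 0111001101111
Gen 9 (rule 158): 1110111001110
Gen 10 (rule 105): 1011101001010
Gen 11 (rule 158): 1011001111011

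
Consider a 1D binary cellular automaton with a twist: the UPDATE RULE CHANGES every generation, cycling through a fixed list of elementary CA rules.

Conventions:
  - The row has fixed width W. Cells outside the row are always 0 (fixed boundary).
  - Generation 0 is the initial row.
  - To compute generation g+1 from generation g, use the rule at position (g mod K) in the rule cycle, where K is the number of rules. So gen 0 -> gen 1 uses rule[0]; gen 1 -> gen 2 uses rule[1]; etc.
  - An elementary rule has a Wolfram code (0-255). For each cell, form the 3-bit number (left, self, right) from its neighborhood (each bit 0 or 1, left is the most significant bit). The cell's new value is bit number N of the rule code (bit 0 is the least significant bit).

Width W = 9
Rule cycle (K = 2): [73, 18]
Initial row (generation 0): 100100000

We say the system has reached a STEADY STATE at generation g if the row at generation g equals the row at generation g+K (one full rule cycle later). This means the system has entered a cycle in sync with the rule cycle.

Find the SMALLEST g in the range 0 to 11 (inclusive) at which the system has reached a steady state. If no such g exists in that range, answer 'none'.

Gen 0: 100100000
Gen 1 (rule 73): 000001111
Gen 2 (rule 18): 000010000
Gen 3 (rule 73): 111000111
Gen 4 (rule 18): 000101000
Gen 5 (rule 73): 110000011
Gen 6 (rule 18): 001000100
Gen 7 (rule 73): 100010001
Gen 8 (rule 18): 010101010
Gen 9 (rule 73): 000000000
Gen 10 (rule 18): 000000000
Gen 11 (rule 73): 111111111
Gen 12 (rule 18): 000000000
Gen 13 (rule 73): 111111111

Answer: 10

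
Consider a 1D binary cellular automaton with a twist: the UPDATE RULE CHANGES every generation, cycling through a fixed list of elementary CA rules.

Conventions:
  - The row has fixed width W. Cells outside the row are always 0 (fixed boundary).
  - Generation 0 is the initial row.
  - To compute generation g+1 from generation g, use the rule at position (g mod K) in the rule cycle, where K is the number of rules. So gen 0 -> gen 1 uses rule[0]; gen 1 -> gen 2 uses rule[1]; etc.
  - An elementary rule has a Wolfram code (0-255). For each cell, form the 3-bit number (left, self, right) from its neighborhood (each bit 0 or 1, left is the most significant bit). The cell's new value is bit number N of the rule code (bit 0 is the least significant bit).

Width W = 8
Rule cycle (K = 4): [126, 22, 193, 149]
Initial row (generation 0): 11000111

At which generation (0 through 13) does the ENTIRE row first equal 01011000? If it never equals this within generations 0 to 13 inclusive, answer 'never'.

Gen 0: 11000111
Gen 1 (rule 126): 11101101
Gen 2 (rule 22): 00000001
Gen 3 (rule 193): 11111100
Gen 4 (rule 149): 01111011
Gen 5 (rule 126): 11001111
Gen 6 (rule 22): 00110000
Gen 7 (rule 193): 10010111
Gen 8 (rule 149): 11010010
Gen 9 (rule 126): 11111111
Gen 10 (rule 22): 00000000
Gen 11 (rule 193): 11111111
Gen 12 (rule 149): 01111110
Gen 13 (rule 126): 11000011

Answer: never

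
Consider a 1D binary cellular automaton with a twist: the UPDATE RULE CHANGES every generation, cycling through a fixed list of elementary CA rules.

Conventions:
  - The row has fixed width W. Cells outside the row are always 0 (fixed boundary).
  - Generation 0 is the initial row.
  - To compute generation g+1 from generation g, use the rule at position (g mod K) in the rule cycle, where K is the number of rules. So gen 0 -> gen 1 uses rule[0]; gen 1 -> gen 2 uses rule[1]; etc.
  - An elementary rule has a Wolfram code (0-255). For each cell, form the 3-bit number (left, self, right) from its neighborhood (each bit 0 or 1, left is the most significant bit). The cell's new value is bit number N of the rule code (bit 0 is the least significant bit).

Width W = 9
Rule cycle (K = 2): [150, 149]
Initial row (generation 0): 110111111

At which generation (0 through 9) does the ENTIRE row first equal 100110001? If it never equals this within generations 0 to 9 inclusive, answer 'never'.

Answer: 9

Derivation:
Gen 0: 110111111
Gen 1 (rule 150): 000011110
Gen 2 (rule 149): 111001101
Gen 3 (rule 150): 010110001
Gen 4 (rule 149): 010001101
Gen 5 (rule 150): 111010001
Gen 6 (rule 149): 010011101
Gen 7 (rule 150): 111101001
Gen 8 (rule 149): 011001101
Gen 9 (rule 150): 100110001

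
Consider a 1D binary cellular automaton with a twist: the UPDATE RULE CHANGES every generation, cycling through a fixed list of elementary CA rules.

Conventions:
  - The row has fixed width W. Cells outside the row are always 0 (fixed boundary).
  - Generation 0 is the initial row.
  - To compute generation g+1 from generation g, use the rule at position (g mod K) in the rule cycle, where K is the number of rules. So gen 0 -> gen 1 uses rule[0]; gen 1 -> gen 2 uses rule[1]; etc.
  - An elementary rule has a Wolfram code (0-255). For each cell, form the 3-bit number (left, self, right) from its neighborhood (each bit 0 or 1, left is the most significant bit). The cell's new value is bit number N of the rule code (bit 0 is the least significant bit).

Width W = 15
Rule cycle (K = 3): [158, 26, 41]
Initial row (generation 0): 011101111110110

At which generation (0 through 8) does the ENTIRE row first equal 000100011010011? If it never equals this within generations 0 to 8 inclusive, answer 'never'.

Gen 0: 011101111110110
Gen 1 (rule 158): 111001111100101
Gen 2 (rule 26): 100111000011000
Gen 3 (rule 41): 000100011010011
Gen 4 (rule 158): 001110110011110
Gen 5 (rule 26): 011000101110001
Gen 6 (rule 41): 010010011000100
Gen 7 (rule 158): 111111110101110
Gen 8 (rule 26): 100000000001001

Answer: 3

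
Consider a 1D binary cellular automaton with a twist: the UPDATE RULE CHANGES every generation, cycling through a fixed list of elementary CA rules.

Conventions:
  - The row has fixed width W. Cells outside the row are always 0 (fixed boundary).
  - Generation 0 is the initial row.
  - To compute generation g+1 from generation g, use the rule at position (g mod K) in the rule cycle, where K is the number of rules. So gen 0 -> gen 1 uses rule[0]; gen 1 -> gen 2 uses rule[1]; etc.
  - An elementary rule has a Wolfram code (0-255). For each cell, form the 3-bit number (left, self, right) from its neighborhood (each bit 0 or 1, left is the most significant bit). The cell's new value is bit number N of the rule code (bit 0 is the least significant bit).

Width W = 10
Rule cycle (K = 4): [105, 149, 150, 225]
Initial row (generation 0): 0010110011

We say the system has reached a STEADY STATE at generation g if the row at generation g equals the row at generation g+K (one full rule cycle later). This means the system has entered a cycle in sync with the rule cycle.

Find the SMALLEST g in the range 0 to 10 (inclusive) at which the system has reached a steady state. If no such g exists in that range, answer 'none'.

Gen 0: 0010110011
Gen 1 (rule 105): 1001110011
Gen 2 (rule 149): 1100101000
Gen 3 (rule 150): 0011101100
Gen 4 (rule 225): 1001110101
Gen 5 (rule 105): 0001011010
Gen 6 (rule 149): 1101000011
Gen 7 (rule 150): 0001100100
Gen 8 (rule 225): 1100100001
Gen 9 (rule 105): 1100001100
Gen 10 (rule 149): 0011100011
Gen 11 (rule 150): 0101010100
Gen 12 (rule 225): 0010101001
Gen 13 (rule 105): 1001010000
Gen 14 (rule 149): 1101011111

Answer: none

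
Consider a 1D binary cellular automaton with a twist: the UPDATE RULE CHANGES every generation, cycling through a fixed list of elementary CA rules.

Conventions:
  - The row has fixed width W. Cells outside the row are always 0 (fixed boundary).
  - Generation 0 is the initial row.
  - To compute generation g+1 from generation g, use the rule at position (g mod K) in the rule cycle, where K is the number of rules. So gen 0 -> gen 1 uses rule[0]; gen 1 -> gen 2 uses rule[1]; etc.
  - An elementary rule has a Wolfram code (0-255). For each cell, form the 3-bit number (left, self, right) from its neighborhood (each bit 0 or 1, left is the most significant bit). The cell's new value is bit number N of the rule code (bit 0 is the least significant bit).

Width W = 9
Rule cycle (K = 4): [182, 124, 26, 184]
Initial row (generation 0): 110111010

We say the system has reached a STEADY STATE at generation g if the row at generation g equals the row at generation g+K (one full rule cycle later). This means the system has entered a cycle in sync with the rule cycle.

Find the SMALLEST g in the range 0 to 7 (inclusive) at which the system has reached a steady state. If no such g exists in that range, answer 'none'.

Gen 0: 110111010
Gen 1 (rule 182): 001010111
Gen 2 (rule 124): 001111101
Gen 3 (rule 26): 011000000
Gen 4 (rule 184): 010100000
Gen 5 (rule 182): 111110000
Gen 6 (rule 124): 100011000
Gen 7 (rule 26): 010110100
Gen 8 (rule 184): 001101010
Gen 9 (rule 182): 010011111
Gen 10 (rule 124): 011010001
Gen 11 (rule 26): 110001010

Answer: none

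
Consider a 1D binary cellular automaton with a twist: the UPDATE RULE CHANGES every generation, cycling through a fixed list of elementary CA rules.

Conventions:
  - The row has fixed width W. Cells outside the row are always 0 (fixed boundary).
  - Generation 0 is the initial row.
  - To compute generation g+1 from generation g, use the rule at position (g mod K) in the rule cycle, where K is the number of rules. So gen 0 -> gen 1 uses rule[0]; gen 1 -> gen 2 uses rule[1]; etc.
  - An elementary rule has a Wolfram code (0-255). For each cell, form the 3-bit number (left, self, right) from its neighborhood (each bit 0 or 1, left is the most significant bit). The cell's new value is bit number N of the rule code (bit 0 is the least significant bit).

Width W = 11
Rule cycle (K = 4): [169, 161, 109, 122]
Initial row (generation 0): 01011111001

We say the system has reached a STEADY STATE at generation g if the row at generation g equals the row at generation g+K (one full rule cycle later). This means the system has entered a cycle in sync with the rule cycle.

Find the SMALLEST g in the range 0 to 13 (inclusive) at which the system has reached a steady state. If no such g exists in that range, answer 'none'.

Gen 0: 01011111001
Gen 1 (rule 169): 00111110000
Gen 2 (rule 161): 10011100111
Gen 3 (rule 109): 10010100101
Gen 4 (rule 122): 01101011010
Gen 5 (rule 169): 01010110100
Gen 6 (rule 161): 00101001001
Gen 7 (rule 109): 10111001001
Gen 8 (rule 122): 01101110110
Gen 9 (rule 169): 01011101100
Gen 10 (rule 161): 00101010001
Gen 11 (rule 109): 10111110101
Gen 12 (rule 122): 01100011010
Gen 13 (rule 169): 01001010100
Gen 14 (rule 161): 00000101001
Gen 15 (rule 109): 11110111001
Gen 16 (rule 122): 10011101110
Gen 17 (rule 169): 00011011100

Answer: none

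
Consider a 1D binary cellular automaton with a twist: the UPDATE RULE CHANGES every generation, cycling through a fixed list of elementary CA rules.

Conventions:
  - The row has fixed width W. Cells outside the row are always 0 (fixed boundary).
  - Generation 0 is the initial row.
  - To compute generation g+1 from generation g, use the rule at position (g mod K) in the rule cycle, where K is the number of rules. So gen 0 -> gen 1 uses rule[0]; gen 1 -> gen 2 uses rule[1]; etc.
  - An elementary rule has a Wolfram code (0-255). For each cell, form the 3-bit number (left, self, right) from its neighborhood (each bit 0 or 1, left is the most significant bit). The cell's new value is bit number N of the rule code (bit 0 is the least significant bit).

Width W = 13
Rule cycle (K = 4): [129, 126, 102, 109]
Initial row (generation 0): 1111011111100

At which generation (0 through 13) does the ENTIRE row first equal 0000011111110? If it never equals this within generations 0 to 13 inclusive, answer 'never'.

Answer: never

Derivation:
Gen 0: 1111011111100
Gen 1 (rule 129): 0110001111001
Gen 2 (rule 126): 1111011001111
Gen 3 (rule 102): 0001101010001
Gen 4 (rule 109): 1101111110101
Gen 5 (rule 129): 0000111100000
Gen 6 (rule 126): 0001100110000
Gen 7 (rule 102): 0010101010000
Gen 8 (rule 109): 1011111110111
Gen 9 (rule 129): 0001111100010
Gen 10 (rule 126): 0011000110111
Gen 11 (rule 102): 0101001011001
Gen 12 (rule 109): 0111001111001
Gen 13 (rule 129): 0010000110000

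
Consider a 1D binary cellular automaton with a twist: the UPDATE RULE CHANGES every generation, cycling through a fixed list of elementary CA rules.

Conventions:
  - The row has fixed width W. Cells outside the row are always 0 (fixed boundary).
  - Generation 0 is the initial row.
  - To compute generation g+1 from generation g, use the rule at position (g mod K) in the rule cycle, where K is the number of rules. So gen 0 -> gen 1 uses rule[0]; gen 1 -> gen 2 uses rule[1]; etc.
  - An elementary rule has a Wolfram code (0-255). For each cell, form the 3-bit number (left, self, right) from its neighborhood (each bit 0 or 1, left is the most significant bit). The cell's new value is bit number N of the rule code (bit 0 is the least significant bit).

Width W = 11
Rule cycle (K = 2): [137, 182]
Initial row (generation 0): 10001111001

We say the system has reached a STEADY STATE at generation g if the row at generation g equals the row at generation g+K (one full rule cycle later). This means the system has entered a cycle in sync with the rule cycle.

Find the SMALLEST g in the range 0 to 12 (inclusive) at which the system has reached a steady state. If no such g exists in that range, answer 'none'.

Gen 0: 10001111001
Gen 1 (rule 137): 00101110000
Gen 2 (rule 182): 01110101000
Gen 3 (rule 137): 01100000011
Gen 4 (rule 182): 10010000100
Gen 5 (rule 137): 00000110001
Gen 6 (rule 182): 00001001011
Gen 7 (rule 137): 11100000010
Gen 8 (rule 182): 01010000111
Gen 9 (rule 137): 00000110110
Gen 10 (rule 182): 00001001001
Gen 11 (rule 137): 11100000000
Gen 12 (rule 182): 01010000000
Gen 13 (rule 137): 00000111111
Gen 14 (rule 182): 00001011110

Answer: none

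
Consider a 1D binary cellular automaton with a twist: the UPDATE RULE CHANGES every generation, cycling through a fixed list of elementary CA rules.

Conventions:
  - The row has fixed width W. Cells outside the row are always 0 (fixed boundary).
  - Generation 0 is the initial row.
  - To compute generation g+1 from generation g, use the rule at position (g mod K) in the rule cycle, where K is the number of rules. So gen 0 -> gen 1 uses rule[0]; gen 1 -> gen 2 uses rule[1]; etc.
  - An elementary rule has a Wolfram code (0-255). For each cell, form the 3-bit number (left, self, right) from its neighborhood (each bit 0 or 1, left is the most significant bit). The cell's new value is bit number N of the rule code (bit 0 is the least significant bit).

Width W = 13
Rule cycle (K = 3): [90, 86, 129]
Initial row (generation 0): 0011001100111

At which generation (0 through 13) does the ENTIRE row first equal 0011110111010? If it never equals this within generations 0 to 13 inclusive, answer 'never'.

Answer: never

Derivation:
Gen 0: 0011001100111
Gen 1 (rule 90): 0111111111101
Gen 2 (rule 86): 1000000000101
Gen 3 (rule 129): 0011111110000
Gen 4 (rule 90): 0110000011000
Gen 5 (rule 86): 1011000101100
Gen 6 (rule 129): 0000010000001
Gen 7 (rule 90): 0000101000010
Gen 8 (rule 86): 0001101100111
Gen 9 (rule 129): 1100000000010
Gen 10 (rule 90): 1110000000101
Gen 11 (rule 86): 0011000001101
Gen 12 (rule 129): 1000011100000
Gen 13 (rule 90): 0100110110000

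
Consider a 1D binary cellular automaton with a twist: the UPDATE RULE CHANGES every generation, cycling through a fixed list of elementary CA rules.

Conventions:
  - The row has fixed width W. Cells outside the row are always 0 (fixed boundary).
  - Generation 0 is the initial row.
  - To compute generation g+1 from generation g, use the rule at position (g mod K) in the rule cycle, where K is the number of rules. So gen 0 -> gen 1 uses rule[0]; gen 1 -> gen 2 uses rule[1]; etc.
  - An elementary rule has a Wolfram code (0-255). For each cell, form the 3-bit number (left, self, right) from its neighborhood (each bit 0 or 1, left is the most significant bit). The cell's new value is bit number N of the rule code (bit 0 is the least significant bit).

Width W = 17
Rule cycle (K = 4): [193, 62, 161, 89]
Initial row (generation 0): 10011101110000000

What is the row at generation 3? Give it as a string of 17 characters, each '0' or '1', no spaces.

Gen 0: 10011101110000000
Gen 1 (rule 193): 00001100110111111
Gen 2 (rule 62): 00011011101100000
Gen 3 (rule 161): 11000101010001111

Answer: 11000101010001111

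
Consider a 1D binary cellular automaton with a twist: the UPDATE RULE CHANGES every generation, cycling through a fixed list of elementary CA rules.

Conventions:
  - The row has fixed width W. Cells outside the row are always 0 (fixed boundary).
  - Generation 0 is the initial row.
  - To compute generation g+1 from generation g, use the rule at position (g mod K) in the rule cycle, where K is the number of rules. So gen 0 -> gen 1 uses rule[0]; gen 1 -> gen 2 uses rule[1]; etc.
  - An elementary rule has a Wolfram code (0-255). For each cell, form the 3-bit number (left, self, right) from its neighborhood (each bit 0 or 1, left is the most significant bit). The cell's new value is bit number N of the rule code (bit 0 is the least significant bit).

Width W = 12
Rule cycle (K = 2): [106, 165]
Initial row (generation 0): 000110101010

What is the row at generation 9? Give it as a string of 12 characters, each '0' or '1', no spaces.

Gen 0: 000110101010
Gen 1 (rule 106): 001111010100
Gen 2 (rule 165): 100110111101
Gen 3 (rule 106): 001111100110
Gen 4 (rule 165): 100111000000
Gen 5 (rule 106): 001101000000
Gen 6 (rule 165): 100011011111
Gen 7 (rule 106): 000111110001
Gen 8 (rule 165): 110011100101
Gen 9 (rule 106): 110110101010

Answer: 110110101010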